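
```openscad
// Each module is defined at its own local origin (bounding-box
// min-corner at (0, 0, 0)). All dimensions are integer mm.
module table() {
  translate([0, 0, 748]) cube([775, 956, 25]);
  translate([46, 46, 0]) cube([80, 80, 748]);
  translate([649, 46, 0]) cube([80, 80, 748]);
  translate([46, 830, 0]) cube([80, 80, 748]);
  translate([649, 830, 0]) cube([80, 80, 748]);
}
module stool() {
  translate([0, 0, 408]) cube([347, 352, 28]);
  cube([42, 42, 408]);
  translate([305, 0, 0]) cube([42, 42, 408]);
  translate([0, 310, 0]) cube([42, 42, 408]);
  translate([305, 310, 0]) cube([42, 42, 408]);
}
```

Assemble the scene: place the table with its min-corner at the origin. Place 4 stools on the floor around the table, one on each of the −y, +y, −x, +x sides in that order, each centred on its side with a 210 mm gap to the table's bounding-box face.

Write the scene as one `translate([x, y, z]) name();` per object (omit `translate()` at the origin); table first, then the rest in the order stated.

table();
translate([214, -562, 0]) stool();
translate([214, 1166, 0]) stool();
translate([-557, 302, 0]) stool();
translate([985, 302, 0]) stool();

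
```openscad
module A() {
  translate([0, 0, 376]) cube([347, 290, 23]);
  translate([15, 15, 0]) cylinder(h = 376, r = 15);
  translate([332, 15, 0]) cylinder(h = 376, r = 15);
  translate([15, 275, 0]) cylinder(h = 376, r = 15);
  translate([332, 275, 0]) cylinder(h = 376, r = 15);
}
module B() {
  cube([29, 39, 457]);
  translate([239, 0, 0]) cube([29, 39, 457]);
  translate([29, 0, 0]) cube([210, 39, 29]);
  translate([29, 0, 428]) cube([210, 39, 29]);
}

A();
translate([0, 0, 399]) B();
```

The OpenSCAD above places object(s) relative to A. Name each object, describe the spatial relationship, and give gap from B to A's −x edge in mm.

The picture frame's min-x is at 0; the stool's min-x is 0; gap = 0 mm.

A is a stool. B is a picture frame. The picture frame is on top of the stool. The gap from the picture frame to the stool's −x edge is 0 mm.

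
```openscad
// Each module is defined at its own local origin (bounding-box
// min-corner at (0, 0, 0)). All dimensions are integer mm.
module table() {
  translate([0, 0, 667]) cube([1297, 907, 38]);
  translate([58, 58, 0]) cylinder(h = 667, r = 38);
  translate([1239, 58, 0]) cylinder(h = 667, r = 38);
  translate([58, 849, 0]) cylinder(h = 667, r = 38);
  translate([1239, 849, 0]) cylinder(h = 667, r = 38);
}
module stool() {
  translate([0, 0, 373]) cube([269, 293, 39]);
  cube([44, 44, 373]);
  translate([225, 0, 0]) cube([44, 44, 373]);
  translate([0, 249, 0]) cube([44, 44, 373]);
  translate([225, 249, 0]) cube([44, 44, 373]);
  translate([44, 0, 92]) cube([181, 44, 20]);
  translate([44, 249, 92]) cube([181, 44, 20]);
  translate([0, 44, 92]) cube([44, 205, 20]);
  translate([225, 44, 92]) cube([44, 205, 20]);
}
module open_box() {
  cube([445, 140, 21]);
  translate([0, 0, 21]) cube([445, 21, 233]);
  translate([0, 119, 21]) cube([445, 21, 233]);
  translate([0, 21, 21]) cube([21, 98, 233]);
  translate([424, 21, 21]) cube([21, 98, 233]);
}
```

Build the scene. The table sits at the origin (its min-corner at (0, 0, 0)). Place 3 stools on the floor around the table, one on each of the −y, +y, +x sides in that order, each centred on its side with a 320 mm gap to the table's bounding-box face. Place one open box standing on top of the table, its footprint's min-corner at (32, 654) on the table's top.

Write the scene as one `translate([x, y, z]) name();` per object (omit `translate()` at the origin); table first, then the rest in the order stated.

table();
translate([514, -613, 0]) stool();
translate([514, 1227, 0]) stool();
translate([1617, 307, 0]) stool();
translate([32, 654, 705]) open_box();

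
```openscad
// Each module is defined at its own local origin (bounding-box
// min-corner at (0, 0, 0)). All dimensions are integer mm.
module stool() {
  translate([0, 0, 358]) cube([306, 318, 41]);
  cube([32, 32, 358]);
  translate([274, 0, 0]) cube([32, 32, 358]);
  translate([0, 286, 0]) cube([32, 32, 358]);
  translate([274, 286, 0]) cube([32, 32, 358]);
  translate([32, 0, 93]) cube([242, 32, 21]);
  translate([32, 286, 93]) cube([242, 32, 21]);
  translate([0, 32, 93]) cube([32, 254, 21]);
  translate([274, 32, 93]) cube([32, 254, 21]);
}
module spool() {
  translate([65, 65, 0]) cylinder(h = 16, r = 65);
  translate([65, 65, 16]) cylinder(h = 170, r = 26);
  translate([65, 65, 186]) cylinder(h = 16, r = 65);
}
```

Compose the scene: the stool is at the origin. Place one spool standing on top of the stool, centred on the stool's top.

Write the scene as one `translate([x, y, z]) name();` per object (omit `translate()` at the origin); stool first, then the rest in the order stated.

stool();
translate([88, 94, 399]) spool();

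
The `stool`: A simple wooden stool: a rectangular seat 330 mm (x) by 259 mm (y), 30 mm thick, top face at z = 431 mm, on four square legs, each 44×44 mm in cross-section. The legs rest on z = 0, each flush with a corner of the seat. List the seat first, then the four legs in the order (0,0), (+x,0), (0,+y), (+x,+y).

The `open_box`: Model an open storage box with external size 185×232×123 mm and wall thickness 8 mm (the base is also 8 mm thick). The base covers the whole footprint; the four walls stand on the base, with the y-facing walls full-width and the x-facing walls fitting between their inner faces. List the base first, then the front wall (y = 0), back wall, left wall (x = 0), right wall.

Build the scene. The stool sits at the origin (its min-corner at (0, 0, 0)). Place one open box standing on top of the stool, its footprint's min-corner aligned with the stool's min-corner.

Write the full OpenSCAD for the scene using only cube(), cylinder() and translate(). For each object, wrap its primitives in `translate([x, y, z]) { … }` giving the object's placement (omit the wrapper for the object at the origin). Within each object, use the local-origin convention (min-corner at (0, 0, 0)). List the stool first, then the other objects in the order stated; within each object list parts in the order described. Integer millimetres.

translate([0, 0, 401]) cube([330, 259, 30]);
cube([44, 44, 401]);
translate([286, 0, 0]) cube([44, 44, 401]);
translate([0, 215, 0]) cube([44, 44, 401]);
translate([286, 215, 0]) cube([44, 44, 401]);
translate([0, 0, 431]) {
  cube([185, 232, 8]);
  translate([0, 0, 8]) cube([185, 8, 115]);
  translate([0, 224, 8]) cube([185, 8, 115]);
  translate([0, 8, 8]) cube([8, 216, 115]);
  translate([177, 8, 8]) cube([8, 216, 115]);
}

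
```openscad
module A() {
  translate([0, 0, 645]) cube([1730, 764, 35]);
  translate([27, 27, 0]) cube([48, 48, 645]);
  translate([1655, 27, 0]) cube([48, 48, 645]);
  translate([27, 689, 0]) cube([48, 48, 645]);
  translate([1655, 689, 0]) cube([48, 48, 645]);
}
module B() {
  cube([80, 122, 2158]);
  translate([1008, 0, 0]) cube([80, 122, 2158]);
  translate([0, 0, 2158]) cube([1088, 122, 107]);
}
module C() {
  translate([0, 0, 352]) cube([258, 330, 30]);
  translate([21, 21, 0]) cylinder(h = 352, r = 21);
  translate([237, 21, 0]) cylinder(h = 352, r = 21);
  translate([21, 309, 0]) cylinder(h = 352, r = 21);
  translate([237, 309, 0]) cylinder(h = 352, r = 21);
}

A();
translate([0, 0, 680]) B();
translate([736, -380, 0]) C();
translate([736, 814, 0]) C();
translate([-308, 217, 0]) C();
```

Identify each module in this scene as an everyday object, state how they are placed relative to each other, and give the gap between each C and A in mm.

Each stool's nearest face is 50 mm from the table's bounding box.

A is a table. B is a door frame. C is a stool. The door frame is on top of the table. Three stools sit around the table at the −y, +y, −x sides. The gap between each stool and the table is 50 mm.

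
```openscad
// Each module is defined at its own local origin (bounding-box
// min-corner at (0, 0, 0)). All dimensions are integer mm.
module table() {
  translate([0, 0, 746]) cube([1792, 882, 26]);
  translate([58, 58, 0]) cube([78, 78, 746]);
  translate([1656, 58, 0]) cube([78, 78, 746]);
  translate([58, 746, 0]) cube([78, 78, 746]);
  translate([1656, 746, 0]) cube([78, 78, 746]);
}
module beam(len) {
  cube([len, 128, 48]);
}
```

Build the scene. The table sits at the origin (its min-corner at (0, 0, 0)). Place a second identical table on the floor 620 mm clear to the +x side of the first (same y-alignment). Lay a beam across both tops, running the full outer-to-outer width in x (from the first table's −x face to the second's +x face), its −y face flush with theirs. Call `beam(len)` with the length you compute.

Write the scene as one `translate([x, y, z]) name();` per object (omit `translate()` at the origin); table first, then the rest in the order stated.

table();
translate([2412, 0, 0]) table();
translate([0, 0, 772]) beam(4204);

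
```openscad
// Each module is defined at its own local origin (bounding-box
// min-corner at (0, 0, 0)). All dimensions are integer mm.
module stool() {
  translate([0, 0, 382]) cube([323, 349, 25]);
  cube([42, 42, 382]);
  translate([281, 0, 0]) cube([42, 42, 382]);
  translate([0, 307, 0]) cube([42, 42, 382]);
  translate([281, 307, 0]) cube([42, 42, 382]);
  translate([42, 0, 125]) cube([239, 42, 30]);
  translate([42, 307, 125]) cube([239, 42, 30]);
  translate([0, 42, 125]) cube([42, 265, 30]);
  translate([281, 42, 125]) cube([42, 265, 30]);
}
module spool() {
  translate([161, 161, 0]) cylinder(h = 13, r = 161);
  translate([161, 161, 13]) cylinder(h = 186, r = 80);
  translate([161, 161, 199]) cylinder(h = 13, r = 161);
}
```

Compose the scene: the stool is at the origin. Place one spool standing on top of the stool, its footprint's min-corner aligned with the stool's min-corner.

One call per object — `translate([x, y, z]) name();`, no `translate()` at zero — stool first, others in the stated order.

stool();
translate([0, 0, 407]) spool();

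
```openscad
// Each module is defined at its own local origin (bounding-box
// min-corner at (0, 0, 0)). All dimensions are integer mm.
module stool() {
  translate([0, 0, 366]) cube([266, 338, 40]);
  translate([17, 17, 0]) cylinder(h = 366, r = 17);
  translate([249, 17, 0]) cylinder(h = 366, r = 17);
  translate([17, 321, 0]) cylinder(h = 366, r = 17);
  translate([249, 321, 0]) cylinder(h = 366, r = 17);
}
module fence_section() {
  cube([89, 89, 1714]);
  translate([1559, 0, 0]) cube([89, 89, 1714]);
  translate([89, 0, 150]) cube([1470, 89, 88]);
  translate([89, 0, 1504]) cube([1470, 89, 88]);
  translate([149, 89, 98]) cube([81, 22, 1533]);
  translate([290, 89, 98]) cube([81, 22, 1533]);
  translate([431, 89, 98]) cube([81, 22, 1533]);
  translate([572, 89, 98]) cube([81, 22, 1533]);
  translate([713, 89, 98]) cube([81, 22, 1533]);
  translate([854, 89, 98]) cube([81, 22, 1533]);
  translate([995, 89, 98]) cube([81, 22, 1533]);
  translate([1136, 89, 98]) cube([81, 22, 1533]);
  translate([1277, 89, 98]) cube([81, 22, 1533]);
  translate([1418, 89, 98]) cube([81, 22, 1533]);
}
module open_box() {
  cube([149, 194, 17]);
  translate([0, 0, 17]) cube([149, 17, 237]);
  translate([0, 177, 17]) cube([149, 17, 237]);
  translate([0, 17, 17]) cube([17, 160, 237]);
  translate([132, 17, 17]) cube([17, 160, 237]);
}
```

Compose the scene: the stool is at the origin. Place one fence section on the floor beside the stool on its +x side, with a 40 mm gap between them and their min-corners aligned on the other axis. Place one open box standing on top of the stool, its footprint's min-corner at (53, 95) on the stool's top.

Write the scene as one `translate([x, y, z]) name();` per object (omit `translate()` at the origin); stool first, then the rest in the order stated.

stool();
translate([306, 0, 0]) fence_section();
translate([53, 95, 406]) open_box();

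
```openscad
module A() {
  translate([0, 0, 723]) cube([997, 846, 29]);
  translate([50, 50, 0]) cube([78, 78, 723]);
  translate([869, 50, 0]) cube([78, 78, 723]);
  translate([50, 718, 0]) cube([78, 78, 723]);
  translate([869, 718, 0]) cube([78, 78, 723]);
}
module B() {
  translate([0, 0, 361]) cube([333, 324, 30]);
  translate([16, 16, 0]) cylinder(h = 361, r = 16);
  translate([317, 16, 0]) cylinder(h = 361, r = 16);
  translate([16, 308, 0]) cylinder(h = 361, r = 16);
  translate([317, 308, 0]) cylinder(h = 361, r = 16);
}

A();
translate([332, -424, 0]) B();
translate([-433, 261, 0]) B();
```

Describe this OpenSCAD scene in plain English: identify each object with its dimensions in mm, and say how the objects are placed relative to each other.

A is a table with a 997×846 mm rectangular top, 29 mm thick, top surface at z = 752 mm, supported by four 78×78 mm square legs, each inset 50 mm from the nearest pair of top edges, running from the floor.

B is a four-legged stool. The seat is a 333×324×30 mm slab whose top surface is at z = 391 mm; four round legs, each 32 mm in diameter, run from the floor (z = 0) to the underside of the seat, each leg's axis is inset half a diameter from the nearest pair of seat edges (so the leg's bounding box is flush with the corner).

Two stools sit around the table at the −y, −x sides.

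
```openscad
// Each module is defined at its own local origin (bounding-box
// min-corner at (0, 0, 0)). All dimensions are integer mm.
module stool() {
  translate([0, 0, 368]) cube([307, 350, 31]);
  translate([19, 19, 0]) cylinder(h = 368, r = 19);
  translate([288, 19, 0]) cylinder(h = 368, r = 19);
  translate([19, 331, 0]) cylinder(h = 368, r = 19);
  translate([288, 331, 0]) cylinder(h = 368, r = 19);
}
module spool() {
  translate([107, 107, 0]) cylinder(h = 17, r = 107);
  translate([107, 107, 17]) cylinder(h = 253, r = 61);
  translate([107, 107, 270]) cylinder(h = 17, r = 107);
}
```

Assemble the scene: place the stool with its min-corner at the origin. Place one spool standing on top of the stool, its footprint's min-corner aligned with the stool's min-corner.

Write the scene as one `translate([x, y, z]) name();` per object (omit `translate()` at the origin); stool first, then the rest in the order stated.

stool();
translate([0, 0, 399]) spool();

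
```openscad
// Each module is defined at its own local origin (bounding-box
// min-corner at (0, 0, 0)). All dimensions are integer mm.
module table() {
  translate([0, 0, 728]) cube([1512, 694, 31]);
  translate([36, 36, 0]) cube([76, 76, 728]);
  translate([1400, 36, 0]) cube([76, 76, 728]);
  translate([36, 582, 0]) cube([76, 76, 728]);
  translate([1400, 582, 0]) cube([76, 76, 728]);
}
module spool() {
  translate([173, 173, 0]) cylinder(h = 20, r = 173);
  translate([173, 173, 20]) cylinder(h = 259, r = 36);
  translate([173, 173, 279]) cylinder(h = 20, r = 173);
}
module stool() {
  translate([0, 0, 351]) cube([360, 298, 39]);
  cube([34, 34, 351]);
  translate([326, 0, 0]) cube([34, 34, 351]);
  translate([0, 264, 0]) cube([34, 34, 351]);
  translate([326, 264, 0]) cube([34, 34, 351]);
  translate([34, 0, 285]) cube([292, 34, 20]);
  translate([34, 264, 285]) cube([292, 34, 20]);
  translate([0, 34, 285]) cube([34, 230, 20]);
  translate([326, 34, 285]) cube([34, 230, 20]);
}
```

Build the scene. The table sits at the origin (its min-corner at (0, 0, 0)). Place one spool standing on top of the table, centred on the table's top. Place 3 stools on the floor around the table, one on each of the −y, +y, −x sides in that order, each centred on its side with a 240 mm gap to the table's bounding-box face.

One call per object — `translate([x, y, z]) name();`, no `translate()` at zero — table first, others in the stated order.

table();
translate([583, 174, 759]) spool();
translate([576, -538, 0]) stool();
translate([576, 934, 0]) stool();
translate([-600, 198, 0]) stool();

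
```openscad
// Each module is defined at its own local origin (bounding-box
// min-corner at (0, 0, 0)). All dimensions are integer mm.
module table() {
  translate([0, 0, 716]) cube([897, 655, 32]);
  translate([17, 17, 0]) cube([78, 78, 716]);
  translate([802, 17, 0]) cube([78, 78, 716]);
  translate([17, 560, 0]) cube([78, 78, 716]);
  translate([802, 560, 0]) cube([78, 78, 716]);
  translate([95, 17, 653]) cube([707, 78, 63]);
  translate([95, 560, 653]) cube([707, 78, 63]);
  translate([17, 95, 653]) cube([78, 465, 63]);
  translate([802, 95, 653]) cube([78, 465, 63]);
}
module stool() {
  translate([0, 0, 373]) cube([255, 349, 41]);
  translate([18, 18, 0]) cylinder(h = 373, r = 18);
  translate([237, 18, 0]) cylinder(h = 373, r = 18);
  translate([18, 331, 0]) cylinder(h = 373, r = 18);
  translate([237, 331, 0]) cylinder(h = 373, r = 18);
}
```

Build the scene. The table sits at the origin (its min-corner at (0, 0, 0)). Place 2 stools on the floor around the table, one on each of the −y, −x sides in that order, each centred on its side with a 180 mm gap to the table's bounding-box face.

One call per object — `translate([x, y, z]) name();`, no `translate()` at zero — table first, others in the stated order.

table();
translate([321, -529, 0]) stool();
translate([-435, 153, 0]) stool();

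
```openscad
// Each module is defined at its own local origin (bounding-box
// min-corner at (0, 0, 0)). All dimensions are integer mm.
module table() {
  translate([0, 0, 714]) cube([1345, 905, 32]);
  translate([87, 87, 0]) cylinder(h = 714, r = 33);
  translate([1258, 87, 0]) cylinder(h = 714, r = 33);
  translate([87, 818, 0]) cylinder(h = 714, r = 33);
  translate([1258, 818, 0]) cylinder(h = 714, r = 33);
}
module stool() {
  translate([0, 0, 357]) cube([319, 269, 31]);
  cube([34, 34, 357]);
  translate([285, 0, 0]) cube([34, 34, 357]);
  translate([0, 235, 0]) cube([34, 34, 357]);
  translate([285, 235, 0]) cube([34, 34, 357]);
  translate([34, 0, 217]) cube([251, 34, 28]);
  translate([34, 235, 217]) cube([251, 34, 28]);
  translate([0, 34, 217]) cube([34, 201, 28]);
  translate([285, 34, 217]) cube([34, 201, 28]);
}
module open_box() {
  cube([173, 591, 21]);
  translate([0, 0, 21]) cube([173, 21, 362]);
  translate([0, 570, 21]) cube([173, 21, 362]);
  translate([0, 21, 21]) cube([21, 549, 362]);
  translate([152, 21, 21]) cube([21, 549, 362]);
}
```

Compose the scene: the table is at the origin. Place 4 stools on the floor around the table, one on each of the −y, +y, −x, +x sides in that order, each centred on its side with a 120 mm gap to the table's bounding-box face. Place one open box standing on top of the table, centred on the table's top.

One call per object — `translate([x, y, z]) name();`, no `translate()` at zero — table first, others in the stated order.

table();
translate([513, -389, 0]) stool();
translate([513, 1025, 0]) stool();
translate([-439, 318, 0]) stool();
translate([1465, 318, 0]) stool();
translate([586, 157, 746]) open_box();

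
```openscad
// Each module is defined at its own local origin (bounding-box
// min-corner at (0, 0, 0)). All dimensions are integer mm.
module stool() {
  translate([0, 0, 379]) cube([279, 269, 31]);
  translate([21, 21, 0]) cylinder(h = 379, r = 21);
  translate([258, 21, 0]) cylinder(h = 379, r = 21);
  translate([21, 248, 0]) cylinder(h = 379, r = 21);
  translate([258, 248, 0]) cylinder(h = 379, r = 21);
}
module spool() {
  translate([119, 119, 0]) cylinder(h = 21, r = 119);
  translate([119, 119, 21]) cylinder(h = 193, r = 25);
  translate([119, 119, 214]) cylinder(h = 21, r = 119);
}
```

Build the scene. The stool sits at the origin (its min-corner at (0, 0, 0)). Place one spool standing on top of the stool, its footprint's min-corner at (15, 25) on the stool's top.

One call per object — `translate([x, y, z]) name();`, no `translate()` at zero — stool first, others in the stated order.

stool();
translate([15, 25, 410]) spool();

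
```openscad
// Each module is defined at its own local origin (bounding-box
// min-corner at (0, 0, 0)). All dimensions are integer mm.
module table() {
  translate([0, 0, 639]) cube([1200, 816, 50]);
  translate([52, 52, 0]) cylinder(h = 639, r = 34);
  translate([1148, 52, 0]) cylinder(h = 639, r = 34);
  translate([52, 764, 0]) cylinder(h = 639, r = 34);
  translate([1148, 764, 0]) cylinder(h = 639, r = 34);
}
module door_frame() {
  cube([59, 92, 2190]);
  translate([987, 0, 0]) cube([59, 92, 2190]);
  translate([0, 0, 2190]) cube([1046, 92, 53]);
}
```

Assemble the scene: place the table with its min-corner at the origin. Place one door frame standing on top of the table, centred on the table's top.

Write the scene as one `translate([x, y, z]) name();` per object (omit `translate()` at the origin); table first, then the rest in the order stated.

table();
translate([77, 362, 689]) door_frame();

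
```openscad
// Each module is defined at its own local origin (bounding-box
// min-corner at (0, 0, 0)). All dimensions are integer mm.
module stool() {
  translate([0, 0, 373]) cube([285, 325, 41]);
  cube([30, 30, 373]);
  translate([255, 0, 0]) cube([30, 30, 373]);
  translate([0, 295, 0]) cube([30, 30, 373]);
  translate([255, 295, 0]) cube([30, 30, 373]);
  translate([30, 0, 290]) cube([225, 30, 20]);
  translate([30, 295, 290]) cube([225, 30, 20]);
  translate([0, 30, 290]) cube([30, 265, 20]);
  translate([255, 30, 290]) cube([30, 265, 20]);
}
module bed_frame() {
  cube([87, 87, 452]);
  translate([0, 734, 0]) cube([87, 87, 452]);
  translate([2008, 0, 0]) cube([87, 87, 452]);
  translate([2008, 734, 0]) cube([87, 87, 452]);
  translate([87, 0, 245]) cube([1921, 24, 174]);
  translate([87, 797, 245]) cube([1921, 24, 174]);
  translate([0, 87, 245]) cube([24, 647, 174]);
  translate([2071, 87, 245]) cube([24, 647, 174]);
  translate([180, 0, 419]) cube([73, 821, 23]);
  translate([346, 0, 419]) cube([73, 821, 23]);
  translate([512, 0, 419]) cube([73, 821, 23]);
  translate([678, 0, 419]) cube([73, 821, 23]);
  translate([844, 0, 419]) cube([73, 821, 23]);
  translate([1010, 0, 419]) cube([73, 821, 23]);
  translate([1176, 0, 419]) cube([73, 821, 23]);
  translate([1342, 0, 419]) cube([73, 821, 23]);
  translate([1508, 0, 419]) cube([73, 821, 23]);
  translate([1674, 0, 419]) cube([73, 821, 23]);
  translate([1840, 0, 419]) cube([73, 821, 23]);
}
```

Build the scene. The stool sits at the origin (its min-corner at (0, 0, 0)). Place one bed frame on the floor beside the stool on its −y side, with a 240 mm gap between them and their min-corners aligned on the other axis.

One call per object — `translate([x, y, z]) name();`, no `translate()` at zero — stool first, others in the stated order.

stool();
translate([0, -1061, 0]) bed_frame();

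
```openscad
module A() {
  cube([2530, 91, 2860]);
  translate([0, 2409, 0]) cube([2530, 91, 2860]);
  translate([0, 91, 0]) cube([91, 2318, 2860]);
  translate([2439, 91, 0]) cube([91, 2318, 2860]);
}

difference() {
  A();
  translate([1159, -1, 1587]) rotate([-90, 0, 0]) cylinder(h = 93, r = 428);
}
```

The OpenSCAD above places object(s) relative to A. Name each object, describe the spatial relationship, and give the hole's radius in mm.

A is a house frame. The house frame has a circular hole through its front wall. The hole's radius is 428 mm.

The subtracted cylinder has r = 428 mm.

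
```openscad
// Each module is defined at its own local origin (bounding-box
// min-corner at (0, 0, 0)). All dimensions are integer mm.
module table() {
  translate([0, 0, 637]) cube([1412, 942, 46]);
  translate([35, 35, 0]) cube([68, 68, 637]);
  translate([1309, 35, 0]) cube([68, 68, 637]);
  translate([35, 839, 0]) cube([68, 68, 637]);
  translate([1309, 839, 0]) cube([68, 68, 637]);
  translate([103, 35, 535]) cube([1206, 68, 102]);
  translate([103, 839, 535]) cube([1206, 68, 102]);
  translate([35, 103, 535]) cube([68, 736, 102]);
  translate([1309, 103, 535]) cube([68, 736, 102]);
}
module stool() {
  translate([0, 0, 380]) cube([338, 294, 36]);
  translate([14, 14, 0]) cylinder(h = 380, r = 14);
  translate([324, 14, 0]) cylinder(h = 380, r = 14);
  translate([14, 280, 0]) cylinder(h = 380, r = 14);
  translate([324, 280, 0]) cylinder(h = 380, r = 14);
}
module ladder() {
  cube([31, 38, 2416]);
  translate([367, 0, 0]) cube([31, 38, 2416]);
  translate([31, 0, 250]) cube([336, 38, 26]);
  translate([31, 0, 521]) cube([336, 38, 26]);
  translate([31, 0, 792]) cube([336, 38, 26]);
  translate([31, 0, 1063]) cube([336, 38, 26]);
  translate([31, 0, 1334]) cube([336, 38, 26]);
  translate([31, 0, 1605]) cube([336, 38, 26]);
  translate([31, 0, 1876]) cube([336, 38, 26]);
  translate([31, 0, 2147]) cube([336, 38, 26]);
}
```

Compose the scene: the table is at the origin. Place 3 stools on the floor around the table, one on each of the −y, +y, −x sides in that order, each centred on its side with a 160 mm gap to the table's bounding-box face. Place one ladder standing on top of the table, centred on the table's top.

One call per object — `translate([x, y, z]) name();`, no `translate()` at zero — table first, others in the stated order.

table();
translate([537, -454, 0]) stool();
translate([537, 1102, 0]) stool();
translate([-498, 324, 0]) stool();
translate([507, 452, 683]) ladder();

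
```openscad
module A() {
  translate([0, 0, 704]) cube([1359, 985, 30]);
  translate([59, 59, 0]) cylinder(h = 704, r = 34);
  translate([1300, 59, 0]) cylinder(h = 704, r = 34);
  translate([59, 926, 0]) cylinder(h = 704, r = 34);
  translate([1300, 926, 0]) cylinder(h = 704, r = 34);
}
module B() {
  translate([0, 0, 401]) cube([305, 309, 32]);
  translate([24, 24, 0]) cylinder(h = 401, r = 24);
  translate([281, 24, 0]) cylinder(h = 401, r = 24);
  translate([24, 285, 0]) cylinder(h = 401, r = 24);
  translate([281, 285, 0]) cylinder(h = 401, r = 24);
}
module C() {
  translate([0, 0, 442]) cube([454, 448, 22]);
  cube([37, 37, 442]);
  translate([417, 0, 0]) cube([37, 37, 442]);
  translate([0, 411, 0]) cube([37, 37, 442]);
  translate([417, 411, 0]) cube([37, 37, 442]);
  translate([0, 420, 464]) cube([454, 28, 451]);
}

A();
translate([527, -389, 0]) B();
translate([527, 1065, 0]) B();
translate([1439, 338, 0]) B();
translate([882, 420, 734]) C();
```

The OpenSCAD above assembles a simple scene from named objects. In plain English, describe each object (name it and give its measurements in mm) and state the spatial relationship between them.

A is a table with a 1359×985 mm rectangular top, 30 mm thick, top surface at z = 734 mm, supported by four round legs of 68 mm diameter, each leg's bounding box inset 25 mm from the nearest pair of top edges, running from the floor.

B is a four-legged stool. The seat is a 305×309×32 mm slab whose top surface is at z = 433 mm; four round legs, each 48 mm in diameter, run from the floor (z = 0) to the underside of the seat, each leg's axis is inset half a diameter from the nearest pair of seat edges (so the leg's bounding box is flush with the corner).

C is a chair: 454×448 mm seat, 22 mm thick, top at z = 464 mm, on four 37 mm square corner legs flush with the seat edges. A 28 mm thick backrest slab spans the full seat width, extending 451 mm above the seat top, its back face flush with the seat's +y edge.

Three stools sit around the table at the −y, +y, +x sides. The chair is on top of the table.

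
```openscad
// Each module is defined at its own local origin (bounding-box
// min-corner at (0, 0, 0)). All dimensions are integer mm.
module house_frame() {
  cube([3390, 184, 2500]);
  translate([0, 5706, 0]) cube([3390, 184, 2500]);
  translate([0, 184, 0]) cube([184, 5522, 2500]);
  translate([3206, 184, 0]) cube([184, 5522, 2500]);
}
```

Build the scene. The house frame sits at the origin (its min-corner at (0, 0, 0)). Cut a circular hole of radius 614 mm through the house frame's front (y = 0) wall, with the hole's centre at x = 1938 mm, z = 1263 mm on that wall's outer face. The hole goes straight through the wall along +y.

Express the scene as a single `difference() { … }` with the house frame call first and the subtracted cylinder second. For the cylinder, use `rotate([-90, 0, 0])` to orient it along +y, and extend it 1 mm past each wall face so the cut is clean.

difference() {
  house_frame();
  translate([1938, -1, 1263]) rotate([-90, 0, 0]) cylinder(h = 186, r = 614);
}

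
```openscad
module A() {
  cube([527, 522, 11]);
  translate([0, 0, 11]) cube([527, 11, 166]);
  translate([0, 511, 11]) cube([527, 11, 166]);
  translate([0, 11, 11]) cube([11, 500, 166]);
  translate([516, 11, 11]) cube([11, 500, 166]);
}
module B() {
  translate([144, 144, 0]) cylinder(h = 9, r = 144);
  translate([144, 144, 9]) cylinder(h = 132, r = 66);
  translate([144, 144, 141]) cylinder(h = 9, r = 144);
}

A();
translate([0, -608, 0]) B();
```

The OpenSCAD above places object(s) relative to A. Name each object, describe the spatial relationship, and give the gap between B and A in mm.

The spool's nearest face is 320 mm from the open box's −y face.

A is an open box. B is a spool. The spool is on the floor beside the open box on its −y side. The gap between the spool and the open box is 320 mm.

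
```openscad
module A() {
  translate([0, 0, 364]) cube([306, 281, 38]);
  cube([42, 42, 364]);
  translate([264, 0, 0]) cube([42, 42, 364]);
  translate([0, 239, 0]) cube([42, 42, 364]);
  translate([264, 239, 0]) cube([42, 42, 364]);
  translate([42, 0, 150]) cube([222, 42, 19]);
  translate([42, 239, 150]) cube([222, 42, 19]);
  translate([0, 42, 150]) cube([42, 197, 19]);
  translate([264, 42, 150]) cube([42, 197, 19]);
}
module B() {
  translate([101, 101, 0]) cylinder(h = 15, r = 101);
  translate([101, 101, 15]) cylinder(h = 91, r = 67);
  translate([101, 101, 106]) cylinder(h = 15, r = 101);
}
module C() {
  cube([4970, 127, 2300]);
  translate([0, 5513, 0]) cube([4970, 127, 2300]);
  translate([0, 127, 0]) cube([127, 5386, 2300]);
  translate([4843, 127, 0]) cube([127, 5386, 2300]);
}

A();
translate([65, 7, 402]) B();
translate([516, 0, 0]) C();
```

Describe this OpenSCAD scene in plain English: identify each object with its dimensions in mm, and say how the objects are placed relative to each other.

A is a four-legged stool. The seat is a 306×281×38 mm slab whose top surface is at z = 402 mm; four square legs, each 42×42 mm in cross-section, run from the floor (z = 0) to the underside of the seat, each flush with a corner of the seat. Four stretchers, 42 mm wide and 19 mm tall, connect adjacent legs with their undersides at z = 150 mm, each running between the inner faces of the legs it joins and aligned with the legs' outer faces on the other axis.

B is a spool: two coaxial disc flanges of radius 101 mm and thickness 15 mm, joined by a core cylinder of radius 67 mm and height 91 mm. The lower flange rests on z = 0 and the three cylinders share a vertical axis.

C is the wall frame of a small rectangular building: four walls, each 2300 mm tall and 127 mm thick, enclosing a footprint 4970 mm (x) by 5640 mm (y) outside-to-outside, with no floor or roof. The front and back walls (the −y and +y sides) span the full width; the two side walls fit between them.

The spool is on top of the stool. The house frame is on the floor beside the stool on its +x side.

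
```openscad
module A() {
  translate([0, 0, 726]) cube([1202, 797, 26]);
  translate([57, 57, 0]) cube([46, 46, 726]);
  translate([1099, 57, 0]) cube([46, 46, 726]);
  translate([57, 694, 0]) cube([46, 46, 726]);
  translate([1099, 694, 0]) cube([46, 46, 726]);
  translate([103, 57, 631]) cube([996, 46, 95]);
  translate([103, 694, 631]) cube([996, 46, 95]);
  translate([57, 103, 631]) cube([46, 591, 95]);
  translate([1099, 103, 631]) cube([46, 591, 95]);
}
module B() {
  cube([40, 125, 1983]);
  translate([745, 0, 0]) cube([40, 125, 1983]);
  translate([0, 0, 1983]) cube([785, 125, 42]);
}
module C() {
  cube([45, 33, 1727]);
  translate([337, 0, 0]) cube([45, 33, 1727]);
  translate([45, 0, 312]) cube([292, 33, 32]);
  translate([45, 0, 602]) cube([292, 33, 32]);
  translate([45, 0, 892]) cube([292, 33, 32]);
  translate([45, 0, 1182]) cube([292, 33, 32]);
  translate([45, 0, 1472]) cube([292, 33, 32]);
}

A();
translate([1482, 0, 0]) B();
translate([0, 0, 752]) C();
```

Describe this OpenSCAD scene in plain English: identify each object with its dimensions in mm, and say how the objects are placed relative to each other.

A is a table with a 1202×797 mm rectangular top, 26 mm thick, top surface at z = 752 mm, supported by four 46×46 mm square legs, each inset 57 mm from the nearest pair of top edges, running from the floor. Four apron rails, 46 mm thick and 95 mm tall, run between adjacent legs with their top edges flush with the underside of the top and their outer faces flush with the legs' outer faces.

B is a door frame. The clear opening is 705 mm wide and 1983 mm high. Two 40 mm wide jambs, 125 mm deep, stand either side of the opening from the floor to the top of the opening. A 42 mm thick head sits across the top of both jambs, spanning the full outside width of the frame.

C is a wooden ladder with two side rails of 45×33 mm section and 1727 mm height, set 382 mm apart overall. Between them run 5 rectangular rungs (33 mm deep, 32 mm thick), front faces flush with the rails' −y face. The bottom of the first rung is 312 mm above the floor and each subsequent rung is 290 mm higher than the one below.

The door frame is on the floor beside the table on its +x side. The ladder is on top of the table.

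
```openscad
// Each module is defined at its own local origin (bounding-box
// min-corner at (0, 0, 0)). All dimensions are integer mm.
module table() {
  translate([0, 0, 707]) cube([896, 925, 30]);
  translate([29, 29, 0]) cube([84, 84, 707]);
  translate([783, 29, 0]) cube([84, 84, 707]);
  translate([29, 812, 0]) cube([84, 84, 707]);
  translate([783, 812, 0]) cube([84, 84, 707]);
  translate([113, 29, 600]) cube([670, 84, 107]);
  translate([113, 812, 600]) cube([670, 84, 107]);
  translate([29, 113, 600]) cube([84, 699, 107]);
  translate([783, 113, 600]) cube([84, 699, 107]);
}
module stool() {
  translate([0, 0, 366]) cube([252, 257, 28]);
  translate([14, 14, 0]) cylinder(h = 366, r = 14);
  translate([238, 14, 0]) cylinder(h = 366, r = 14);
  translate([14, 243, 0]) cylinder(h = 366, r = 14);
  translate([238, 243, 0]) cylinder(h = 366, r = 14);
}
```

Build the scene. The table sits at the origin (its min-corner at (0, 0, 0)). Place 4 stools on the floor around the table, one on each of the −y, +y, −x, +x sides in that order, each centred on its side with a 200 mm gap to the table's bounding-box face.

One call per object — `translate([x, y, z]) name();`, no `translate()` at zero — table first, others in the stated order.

table();
translate([322, -457, 0]) stool();
translate([322, 1125, 0]) stool();
translate([-452, 334, 0]) stool();
translate([1096, 334, 0]) stool();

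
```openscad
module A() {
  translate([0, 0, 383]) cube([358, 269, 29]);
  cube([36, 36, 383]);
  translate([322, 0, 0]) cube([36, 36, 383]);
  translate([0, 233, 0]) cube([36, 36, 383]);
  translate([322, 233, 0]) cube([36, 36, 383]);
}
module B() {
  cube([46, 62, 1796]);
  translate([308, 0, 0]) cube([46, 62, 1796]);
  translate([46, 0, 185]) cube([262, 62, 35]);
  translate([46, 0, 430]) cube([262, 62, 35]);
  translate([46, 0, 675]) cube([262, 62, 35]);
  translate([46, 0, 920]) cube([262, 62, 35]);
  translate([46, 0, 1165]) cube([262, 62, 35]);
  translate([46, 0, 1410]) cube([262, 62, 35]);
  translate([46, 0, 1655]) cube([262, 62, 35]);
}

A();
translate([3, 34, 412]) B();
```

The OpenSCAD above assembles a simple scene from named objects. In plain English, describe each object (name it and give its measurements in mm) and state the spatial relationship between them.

A is a four-legged stool. The seat is 358×269 mm, 29 mm thick, top at z = 412 mm. It stands on four square legs, each 36×36 mm in cross-section, from z = 0 to the seat underside, each flush with a corner of the seat.

B is a wooden ladder with two side rails of 46×62 mm section and 1796 mm height, set 354 mm apart overall. Between them run 7 rectangular rungs (62 mm deep, 35 mm thick), front faces flush with the rails' −y face. The bottom of the first rung is 185 mm above the floor and each subsequent rung is 245 mm higher than the one below.

The ladder is on top of the stool.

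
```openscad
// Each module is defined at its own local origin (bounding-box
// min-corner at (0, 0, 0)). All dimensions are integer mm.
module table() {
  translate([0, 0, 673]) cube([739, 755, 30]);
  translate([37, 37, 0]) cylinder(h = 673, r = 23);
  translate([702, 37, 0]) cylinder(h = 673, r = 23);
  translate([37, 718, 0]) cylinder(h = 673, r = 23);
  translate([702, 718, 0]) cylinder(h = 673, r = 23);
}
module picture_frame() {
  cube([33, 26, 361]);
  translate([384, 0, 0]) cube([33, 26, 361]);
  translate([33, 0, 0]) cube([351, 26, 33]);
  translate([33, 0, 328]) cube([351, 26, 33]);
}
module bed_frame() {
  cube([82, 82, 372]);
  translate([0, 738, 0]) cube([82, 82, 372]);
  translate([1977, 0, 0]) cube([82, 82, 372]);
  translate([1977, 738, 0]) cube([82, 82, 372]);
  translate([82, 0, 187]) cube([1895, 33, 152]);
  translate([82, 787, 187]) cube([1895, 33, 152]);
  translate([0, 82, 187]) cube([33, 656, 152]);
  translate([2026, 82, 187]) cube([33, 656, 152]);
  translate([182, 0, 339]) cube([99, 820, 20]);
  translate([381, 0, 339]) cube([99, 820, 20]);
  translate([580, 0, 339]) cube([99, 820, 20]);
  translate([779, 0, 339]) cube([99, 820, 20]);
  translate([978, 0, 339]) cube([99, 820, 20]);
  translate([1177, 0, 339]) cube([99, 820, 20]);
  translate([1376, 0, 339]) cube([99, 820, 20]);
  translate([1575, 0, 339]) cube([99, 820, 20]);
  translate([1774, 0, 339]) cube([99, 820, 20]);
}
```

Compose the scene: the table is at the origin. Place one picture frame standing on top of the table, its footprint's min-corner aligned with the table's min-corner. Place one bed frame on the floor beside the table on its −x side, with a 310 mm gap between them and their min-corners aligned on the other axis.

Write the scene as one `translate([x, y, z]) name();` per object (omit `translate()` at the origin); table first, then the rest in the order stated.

table();
translate([0, 0, 703]) picture_frame();
translate([-2369, 0, 0]) bed_frame();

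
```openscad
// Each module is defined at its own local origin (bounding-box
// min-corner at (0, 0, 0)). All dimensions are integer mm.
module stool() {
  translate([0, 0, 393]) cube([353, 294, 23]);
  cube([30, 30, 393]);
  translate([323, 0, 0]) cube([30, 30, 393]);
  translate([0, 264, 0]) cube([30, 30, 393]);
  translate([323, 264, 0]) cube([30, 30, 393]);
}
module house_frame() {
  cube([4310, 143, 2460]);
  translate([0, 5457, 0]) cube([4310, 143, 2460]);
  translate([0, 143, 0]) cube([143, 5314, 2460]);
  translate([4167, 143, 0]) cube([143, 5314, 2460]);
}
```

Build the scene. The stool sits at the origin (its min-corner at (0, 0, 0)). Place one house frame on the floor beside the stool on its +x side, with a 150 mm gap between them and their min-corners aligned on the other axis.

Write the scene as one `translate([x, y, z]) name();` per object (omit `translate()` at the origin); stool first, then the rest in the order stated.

stool();
translate([503, 0, 0]) house_frame();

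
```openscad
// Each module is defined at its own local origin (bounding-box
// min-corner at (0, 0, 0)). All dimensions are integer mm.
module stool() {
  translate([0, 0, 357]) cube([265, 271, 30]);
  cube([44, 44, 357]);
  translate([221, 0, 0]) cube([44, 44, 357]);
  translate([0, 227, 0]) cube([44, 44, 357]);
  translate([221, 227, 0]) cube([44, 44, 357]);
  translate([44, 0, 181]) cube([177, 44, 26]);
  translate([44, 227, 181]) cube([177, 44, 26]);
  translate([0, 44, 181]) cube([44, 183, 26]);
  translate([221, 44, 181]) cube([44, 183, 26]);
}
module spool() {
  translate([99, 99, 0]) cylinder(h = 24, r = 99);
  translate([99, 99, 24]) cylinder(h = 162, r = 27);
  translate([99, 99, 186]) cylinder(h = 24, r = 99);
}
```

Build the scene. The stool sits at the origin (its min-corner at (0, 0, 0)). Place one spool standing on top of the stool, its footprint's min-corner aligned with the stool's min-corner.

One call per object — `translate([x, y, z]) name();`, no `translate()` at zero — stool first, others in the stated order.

stool();
translate([0, 0, 387]) spool();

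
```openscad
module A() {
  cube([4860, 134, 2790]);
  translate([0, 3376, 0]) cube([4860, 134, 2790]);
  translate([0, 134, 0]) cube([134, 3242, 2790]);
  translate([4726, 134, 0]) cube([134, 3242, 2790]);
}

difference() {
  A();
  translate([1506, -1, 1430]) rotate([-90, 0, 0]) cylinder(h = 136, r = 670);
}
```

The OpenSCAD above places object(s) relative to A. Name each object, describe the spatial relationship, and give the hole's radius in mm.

A is a house frame. The house frame has a circular hole through its front wall. The hole's radius is 670 mm.

The subtracted cylinder has r = 670 mm.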